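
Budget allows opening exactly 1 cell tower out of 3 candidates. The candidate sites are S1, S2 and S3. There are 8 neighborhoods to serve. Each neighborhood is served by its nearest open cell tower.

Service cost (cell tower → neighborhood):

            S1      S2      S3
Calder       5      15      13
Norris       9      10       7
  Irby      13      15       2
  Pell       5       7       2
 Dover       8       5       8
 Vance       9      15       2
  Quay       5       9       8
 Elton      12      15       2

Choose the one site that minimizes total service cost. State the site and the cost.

Choose S3 only; total service cost 44.

With exactly 1 open, each neighborhood uses its cheapest among the chosen.
{S3}: Calder→S3 13, Norris→S3 7, Irby→S3 2, Pell→S3 2, Dover→S3 8, Vance→S3 2, Quay→S3 8, Elton→S3 2. Service cost 44.
{S1}: service cost 66
{S2}: service cost 91
Among all 3 size-1 choices, {S3} is lowest.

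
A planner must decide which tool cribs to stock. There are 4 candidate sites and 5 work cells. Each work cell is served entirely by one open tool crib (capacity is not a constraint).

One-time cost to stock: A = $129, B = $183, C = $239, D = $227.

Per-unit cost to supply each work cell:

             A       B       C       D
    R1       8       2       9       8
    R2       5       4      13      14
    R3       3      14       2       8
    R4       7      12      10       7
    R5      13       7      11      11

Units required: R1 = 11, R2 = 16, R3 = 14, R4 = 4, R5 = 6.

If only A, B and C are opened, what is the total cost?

Each work cell is assigned to its cheapest site among the open ones.
{A, B, C}: R1→B 2·11=22, R2→B 4·16=64, R3→C 2·14=28, R4→A 7·4=28, R5→B 7·6=42. Service 184; fixed 551; total 735.

Total cost: 735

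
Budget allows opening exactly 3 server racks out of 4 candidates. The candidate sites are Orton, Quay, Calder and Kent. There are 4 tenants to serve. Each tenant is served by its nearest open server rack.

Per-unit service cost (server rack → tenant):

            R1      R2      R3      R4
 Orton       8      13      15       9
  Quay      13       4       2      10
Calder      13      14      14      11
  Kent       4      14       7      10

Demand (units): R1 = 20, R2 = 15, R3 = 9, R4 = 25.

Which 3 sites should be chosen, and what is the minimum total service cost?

Choose Orton, Quay and Kent; total service cost 383.

With exactly 3 open, each tenant uses its cheapest among the chosen.
{Orton, Quay, Kent}: R1→Kent 4·20=80, R2→Quay 4·15=60, R3→Quay 2·9=18, R4→Orton 9·25=225. Service cost 383.
{Quay, Calder, Kent}: service cost 408
{Orton, Quay, Calder}: service cost 463
Among all 4 size-3 choices, {Orton, Quay, Kent} is lowest.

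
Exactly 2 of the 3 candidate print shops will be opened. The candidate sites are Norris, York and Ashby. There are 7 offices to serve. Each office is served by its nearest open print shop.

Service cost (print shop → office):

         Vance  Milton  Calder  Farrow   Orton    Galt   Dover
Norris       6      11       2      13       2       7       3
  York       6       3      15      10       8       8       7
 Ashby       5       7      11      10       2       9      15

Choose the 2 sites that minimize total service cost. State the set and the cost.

With exactly 2 open, each office uses its cheapest among the chosen.
{Norris, York}: Vance→Norris 6, Milton→York 3, Calder→Norris 2, Farrow→York 10, Orton→Norris 2, Galt→Norris 7, Dover→Norris 3. Service cost 33.
{Norris, Ashby}: service cost 36
{York, Ashby}: service cost 46
Among all 3 size-2 choices, {Norris, York} is lowest.

Choose Norris and York; total service cost 33.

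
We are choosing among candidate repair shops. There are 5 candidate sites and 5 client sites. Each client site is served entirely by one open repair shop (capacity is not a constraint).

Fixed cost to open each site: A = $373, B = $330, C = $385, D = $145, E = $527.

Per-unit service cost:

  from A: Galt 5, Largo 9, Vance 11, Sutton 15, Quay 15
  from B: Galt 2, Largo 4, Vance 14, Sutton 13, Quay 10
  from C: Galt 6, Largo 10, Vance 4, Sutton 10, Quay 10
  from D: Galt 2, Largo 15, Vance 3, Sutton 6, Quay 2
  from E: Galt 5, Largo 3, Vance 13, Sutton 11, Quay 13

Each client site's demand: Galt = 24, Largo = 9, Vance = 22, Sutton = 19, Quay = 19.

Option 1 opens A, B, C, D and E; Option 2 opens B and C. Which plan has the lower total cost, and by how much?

Option 2 is cheaper by 786.

Option 1: {A, B, C, D, E}: Galt→B 2·24=48, Largo→E 3·9=27, Vance→D 3·22=66, Sutton→D 6·19=114, Quay→D 2·19=38. Service 293; fixed 1760; total 2053.
Option 2: {B, C}: Galt→B 2·24=48, Largo→B 4·9=36, Vance→C 4·22=88, Sutton→C 10·19=190, Quay→B 10·19=190. Service 552; fixed 715; total 1267.
Difference: |2053 − 1267| = 786.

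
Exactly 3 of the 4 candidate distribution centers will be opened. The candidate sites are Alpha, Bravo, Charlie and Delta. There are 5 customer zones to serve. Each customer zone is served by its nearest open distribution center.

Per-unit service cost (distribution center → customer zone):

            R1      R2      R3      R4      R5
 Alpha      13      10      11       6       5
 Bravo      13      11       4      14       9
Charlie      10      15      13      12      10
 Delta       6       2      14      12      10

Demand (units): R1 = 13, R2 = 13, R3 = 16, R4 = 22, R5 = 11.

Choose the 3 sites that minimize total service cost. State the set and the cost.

With exactly 3 open, each customer zone uses its cheapest among the chosen.
{Alpha, Bravo, Delta}: R1→Delta 6·13=78, R2→Delta 2·13=26, R3→Bravo 4·16=64, R4→Alpha 6·22=132, R5→Alpha 5·11=55. Service cost 355.
{Alpha, Charlie, Delta}: service cost 467
{Alpha, Bravo, Charlie}: service cost 511
Among all 4 size-3 choices, {Alpha, Bravo, Delta} is lowest.

Choose Alpha, Bravo and Delta; total service cost 355.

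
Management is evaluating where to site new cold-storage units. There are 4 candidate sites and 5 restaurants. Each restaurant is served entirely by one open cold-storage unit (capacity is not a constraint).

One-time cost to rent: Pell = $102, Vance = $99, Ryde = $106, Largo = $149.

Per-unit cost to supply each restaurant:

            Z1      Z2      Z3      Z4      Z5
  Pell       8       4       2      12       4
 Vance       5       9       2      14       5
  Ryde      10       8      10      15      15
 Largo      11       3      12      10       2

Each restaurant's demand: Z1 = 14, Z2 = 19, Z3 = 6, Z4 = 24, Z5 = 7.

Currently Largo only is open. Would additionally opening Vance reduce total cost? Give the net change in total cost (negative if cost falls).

Yes — net change −45 (cost falls by 45).

Current service cost with {Largo}: 537.
Adding Vance: each restaurant re-picks its cheapest; new service cost 393, saving 144.
Extra fixed cost: 99. Net change = 99 − 144 = -45.
(Totals: 686 → 641.)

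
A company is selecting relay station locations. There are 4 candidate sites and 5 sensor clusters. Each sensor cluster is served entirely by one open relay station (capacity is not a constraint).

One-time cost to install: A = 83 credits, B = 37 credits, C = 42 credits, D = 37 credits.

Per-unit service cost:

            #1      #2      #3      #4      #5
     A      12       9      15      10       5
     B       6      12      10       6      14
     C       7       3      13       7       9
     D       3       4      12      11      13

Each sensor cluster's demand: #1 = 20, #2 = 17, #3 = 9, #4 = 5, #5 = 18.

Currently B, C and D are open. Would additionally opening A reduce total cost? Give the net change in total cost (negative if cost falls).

Current service cost with {B, C, D}: 393.
Adding A: each sensor cluster re-picks its cheapest; new service cost 321, saving 72.
Extra fixed cost: 83. Net change = 83 − 72 = 11.
(Totals: 509 → 520.)

No — net change +11 (cost rises by 11).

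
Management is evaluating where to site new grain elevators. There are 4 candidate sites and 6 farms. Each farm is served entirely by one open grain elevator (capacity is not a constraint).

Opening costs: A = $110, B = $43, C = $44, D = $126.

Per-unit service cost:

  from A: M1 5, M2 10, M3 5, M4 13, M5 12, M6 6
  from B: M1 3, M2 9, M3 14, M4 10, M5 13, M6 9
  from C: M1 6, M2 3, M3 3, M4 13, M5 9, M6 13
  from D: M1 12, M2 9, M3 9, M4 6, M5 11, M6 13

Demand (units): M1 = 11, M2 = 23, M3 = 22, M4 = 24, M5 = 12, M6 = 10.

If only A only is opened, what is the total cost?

Total cost: 1021

Each farm is assigned to its cheapest site among the open ones.
{A}: M1→A 5·11=55, M2→A 10·23=230, M3→A 5·22=110, M4→A 13·24=312, M5→A 12·12=144, M6→A 6·10=60. Service 911; fixed 110; total 1021.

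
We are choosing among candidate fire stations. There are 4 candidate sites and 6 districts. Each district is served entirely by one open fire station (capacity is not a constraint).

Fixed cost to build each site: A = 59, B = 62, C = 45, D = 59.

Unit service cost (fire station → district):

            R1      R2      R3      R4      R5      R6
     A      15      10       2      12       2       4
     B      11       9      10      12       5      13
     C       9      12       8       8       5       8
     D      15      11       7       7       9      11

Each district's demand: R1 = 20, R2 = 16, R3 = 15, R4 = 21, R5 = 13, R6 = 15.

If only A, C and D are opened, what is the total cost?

Each district is assigned to its cheapest site among the open ones.
{A, C, D}: R1→C 9·20=180, R2→A 10·16=160, R3→A 2·15=30, R4→D 7·21=147, R5→A 2·13=26, R6→A 4·15=60. Service 603; fixed 163; total 766.

Total cost: 766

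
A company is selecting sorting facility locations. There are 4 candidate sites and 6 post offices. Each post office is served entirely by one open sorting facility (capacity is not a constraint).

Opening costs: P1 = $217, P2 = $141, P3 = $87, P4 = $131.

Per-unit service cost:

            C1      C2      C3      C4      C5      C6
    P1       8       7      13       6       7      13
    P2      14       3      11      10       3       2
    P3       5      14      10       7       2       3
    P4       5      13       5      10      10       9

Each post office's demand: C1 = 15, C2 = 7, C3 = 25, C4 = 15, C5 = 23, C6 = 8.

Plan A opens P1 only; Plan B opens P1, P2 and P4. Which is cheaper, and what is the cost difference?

Plan B is cheaper by 181.

Plan A: {P1}: C1→P1 8·15=120, C2→P1 7·7=49, C3→P1 13·25=325, C4→P1 6·15=90, C5→P1 7·23=161, C6→P1 13·8=104. Service 849; fixed 217; total 1066.
Plan B: {P1, P2, P4}: C1→P4 5·15=75, C2→P2 3·7=21, C3→P4 5·25=125, C4→P1 6·15=90, C5→P2 3·23=69, C6→P2 2·8=16. Service 396; fixed 489; total 885.
Difference: |1066 − 885| = 181.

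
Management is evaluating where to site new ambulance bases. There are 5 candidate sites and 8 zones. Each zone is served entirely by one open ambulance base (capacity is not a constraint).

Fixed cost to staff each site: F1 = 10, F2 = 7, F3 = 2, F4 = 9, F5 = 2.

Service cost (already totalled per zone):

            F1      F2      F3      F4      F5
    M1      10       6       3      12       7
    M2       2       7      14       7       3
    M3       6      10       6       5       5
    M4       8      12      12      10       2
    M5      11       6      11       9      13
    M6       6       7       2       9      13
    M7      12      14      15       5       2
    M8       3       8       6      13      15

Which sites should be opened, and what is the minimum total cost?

For any fixed open set, each zone goes to its cheapest open site; total = fixed + service.
{F3, F5}: M1→F3 3, M2→F5 3, M3→F5 5, M4→F5 2, M5→F3 11, M6→F3 2, M7→F5 2, M8→F3 6. Service 34; fixed 4; total 38.
{F2, F3, F5}: service 29 + fixed 11 = 40
{F1, F3, F5}: M1→F3 3, M2→F1 2, M3→F5 5, M4→F5 2, M5→F1 11, M6→F3 2, M7→F5 2, M8→F1 3. Service 30; fixed 14; total 44.
{F1, F2, F3, F4, F5}: service 25 + fixed 30 = 55
No other subset beats 38.

Open F3 and F5; minimum total cost 38.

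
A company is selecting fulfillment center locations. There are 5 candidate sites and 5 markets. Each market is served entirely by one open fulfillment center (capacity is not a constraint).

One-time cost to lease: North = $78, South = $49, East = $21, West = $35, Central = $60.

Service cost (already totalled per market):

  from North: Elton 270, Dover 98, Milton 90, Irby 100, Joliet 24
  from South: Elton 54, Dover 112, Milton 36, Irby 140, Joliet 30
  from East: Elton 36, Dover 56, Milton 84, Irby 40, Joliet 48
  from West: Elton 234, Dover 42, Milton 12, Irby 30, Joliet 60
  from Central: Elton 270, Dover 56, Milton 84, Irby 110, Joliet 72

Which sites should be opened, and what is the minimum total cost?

Open East and West; minimum total cost 224.

For any fixed open set, each market goes to its cheapest open site; total = fixed + service.
{East, West}: Elton→East 36, Dover→West 42, Milton→West 12, Irby→West 30, Joliet→East 48. Service 168; fixed 56; total 224.
{South, West}: service 168 + fixed 84 = 252
{South, East, West}: service 150 + fixed 105 = 255
{North, South, East, West, Central}: service 144 + fixed 243 = 387
No other subset beats 224.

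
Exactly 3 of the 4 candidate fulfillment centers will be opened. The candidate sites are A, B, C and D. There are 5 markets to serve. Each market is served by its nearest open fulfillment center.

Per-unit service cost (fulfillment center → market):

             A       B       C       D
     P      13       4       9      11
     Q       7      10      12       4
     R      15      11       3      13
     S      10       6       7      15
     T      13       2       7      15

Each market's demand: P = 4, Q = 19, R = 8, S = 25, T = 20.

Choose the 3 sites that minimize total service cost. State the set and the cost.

Choose B, C and D; total service cost 306.

With exactly 3 open, each market uses its cheapest among the chosen.
{B, C, D}: P→B 4·4=16, Q→D 4·19=76, R→C 3·8=24, S→B 6·25=150, T→B 2·20=40. Service cost 306.
{A, B, C}: service cost 363
{A, B, D}: service cost 370
Among all 4 size-3 choices, {B, C, D} is lowest.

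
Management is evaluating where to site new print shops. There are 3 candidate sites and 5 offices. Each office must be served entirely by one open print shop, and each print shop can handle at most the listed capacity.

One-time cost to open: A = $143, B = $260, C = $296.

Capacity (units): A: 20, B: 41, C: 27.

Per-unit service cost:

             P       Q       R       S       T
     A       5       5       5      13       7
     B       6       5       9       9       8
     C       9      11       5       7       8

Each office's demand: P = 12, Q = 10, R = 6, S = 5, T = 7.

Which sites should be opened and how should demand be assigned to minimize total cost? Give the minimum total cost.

Open {B}: P→B 6·12=72, Q→B 5·10=50, R→B 9·6=54, S→B 9·5=45, T→B 8·7=56.
Loads: B carries 40/41. Service 277; fixed 260; total 537.
Next best feasible plan costs 644.

Minimum total cost: 537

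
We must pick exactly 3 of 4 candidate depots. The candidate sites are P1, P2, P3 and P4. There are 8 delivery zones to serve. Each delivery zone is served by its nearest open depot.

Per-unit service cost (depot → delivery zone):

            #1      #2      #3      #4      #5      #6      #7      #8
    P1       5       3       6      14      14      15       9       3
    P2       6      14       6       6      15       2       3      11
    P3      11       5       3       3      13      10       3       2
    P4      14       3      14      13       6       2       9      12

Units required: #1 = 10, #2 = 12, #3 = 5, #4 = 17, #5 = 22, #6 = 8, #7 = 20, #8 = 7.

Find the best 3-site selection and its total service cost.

Choose P1, P3 and P4; total service cost 374.

With exactly 3 open, each delivery zone uses its cheapest among the chosen.
{P1, P3, P4}: #1→P1 5·10=50, #2→P1 3·12=36, #3→P3 3·5=15, #4→P3 3·17=51, #5→P4 6·22=132, #6→P4 2·8=16, #7→P3 3·20=60, #8→P3 2·7=14. Service cost 374.
{P2, P3, P4}: service cost 384
{P1, P2, P4}: service cost 447
Among all 4 size-3 choices, {P1, P3, P4} is lowest.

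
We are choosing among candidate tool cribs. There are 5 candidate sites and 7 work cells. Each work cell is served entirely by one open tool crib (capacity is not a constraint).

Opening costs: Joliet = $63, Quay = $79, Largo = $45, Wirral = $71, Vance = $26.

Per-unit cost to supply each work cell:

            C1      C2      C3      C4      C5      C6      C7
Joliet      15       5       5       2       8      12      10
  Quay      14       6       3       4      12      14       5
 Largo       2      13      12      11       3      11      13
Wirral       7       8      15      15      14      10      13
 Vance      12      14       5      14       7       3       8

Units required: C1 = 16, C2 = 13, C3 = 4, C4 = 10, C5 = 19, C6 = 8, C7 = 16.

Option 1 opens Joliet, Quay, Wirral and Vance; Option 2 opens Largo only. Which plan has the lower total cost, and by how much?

Option 1: {Joliet, Quay, Wirral, Vance}: C1→Wirral 7·16=112, C2→Joliet 5·13=65, C3→Quay 3·4=12, C4→Joliet 2·10=20, C5→Vance 7·19=133, C6→Vance 3·8=24, C7→Quay 5·16=80. Service 446; fixed 239; total 685.
Option 2: {Largo}: C1→Largo 2·16=32, C2→Largo 13·13=169, C3→Largo 12·4=48, C4→Largo 11·10=110, C5→Largo 3·19=57, C6→Largo 11·8=88, C7→Largo 13·16=208. Service 712; fixed 45; total 757.
Difference: |685 − 757| = 72.

Option 1 is cheaper by 72.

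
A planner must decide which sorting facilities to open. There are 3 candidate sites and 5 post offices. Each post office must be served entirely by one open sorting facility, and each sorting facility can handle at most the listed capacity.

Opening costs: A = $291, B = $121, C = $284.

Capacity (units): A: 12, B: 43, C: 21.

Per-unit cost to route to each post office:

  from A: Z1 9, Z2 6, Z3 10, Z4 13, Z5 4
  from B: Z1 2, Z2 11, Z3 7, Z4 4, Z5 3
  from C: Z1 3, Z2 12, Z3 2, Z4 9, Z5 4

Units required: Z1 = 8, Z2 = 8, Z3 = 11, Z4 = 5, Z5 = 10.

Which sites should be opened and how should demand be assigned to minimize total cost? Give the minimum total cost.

Open {B}: Z1→B 2·8=16, Z2→B 11·8=88, Z3→B 7·11=77, Z4→B 4·5=20, Z5→B 3·10=30.
Loads: B carries 42/43. Service 231; fixed 121; total 352.
Next best feasible plan costs 581.

Minimum total cost: 352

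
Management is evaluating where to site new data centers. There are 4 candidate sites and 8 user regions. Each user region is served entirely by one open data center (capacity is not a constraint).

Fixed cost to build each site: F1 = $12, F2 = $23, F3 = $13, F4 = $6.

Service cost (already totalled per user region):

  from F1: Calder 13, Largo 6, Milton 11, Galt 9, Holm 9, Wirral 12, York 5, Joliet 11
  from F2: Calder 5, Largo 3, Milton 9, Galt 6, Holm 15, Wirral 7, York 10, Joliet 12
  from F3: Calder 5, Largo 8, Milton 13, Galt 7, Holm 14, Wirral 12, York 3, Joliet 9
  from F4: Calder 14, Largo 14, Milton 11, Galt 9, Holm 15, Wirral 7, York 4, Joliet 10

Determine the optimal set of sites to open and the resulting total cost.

For any fixed open set, each user region goes to its cheapest open site; total = fixed + service.
{F3, F4}: Calder→F3 5, Largo→F3 8, Milton→F4 11, Galt→F3 7, Holm→F3 14, Wirral→F4 7, York→F3 3, Joliet→F3 9. Service 64; fixed 19; total 83.
{F3}: service 71 + fixed 13 = 84
{F1, F3}: service 62 + fixed 25 = 87
{F1, F2, F3, F4}: service 51 + fixed 54 = 105
No other subset beats 83.

Open F3 and F4; minimum total cost 83.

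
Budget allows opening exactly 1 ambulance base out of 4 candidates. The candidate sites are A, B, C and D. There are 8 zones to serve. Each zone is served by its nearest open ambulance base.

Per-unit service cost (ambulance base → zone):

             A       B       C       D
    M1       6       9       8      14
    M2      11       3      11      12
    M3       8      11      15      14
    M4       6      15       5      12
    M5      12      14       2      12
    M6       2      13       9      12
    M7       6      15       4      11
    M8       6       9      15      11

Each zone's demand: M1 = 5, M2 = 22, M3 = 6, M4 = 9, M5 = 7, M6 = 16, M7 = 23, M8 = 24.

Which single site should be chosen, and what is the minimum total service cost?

Choose A only; total service cost 772.

With exactly 1 open, each zone uses its cheapest among the chosen.
{A}: M1→A 6·5=30, M2→A 11·22=242, M3→A 8·6=48, M4→A 6·9=54, M5→A 12·7=84, M6→A 2·16=32, M7→A 6·23=138, M8→A 6·24=144. Service cost 772.
{C}: service cost 1027
{B}: service cost 1179
Among all 4 size-1 choices, {A} is lowest.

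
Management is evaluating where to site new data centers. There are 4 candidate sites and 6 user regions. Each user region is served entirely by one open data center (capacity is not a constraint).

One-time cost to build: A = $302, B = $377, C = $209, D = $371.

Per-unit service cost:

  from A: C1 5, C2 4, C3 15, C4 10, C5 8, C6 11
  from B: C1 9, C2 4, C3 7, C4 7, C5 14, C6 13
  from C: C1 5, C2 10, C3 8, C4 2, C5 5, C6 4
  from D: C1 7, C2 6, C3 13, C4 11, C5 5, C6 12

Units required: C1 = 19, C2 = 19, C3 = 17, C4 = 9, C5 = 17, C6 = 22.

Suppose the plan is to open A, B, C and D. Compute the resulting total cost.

Each user region is assigned to its cheapest site among the open ones.
{A, B, C, D}: C1→A 5·19=95, C2→A 4·19=76, C3→B 7·17=119, C4→C 2·9=18, C5→C 5·17=85, C6→C 4·22=88. Service 481; fixed 1259; total 1740.

Total cost: 1740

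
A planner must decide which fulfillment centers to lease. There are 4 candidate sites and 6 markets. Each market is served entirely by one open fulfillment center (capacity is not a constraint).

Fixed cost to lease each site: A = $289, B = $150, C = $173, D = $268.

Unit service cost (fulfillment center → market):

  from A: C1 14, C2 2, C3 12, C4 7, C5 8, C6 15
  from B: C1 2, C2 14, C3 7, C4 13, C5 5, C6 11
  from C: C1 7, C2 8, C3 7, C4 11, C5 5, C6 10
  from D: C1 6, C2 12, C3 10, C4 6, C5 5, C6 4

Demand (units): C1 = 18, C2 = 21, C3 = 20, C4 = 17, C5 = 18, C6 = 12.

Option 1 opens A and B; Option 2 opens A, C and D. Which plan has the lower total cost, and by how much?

Option 1: {A, B}: C1→B 2·18=36, C2→A 2·21=42, C3→B 7·20=140, C4→A 7·17=119, C5→B 5·18=90, C6→B 11·12=132. Service 559; fixed 439; total 998.
Option 2: {A, C, D}: C1→D 6·18=108, C2→A 2·21=42, C3→C 7·20=140, C4→D 6·17=102, C5→C 5·18=90, C6→D 4·12=48. Service 530; fixed 730; total 1260.
Difference: |998 − 1260| = 262.

Option 1 is cheaper by 262.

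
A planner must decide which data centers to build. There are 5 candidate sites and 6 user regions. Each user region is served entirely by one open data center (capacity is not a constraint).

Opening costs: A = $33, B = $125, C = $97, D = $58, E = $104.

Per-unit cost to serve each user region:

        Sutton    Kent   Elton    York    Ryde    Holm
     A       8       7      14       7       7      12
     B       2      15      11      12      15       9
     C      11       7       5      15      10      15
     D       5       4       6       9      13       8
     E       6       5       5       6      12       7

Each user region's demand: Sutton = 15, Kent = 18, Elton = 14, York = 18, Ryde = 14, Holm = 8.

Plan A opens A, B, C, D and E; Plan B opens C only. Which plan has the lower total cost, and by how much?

Plan A is cheaper by 137.

Plan A: {A, B, C, D, E}: Sutton→B 2·15=30, Kent→D 4·18=72, Elton→C 5·14=70, York→E 6·18=108, Ryde→A 7·14=98, Holm→E 7·8=56. Service 434; fixed 417; total 851.
Plan B: {C}: Sutton→C 11·15=165, Kent→C 7·18=126, Elton→C 5·14=70, York→C 15·18=270, Ryde→C 10·14=140, Holm→C 15·8=120. Service 891; fixed 97; total 988.
Difference: |851 − 988| = 137.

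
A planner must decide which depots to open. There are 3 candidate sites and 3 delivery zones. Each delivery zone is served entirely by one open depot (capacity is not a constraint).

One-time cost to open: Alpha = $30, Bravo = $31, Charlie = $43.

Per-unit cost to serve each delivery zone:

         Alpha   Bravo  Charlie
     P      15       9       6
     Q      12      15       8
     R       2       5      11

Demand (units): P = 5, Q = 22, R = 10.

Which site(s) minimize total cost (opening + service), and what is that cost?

For any fixed open set, each delivery zone goes to its cheapest open site; total = fixed + service.
{Alpha, Charlie}: P→Charlie 6·5=30, Q→Charlie 8·22=176, R→Alpha 2·10=20. Service 226; fixed 73; total 299.
{Alpha, Bravo, Charlie}: service 226 + fixed 104 = 330
{Bravo, Charlie}: service 256 + fixed 74 = 330
{Alpha}: service 359 + fixed 30 = 389
(All 7 nonempty subsets were checked; Alpha and Charlie is lowest.)

Open Alpha and Charlie; minimum total cost 299.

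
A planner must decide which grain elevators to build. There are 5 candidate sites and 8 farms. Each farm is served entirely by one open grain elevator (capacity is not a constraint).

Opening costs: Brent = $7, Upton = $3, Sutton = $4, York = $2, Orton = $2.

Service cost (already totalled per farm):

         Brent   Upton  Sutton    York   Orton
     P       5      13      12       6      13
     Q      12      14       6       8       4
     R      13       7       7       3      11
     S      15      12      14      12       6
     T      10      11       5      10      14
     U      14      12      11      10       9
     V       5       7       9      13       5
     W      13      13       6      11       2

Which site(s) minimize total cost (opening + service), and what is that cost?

Open Sutton, York and Orton; minimum total cost 48.

For any fixed open set, each farm goes to its cheapest open site; total = fixed + service.
{Sutton, York, Orton}: P→York 6, Q→Orton 4, R→York 3, S→Orton 6, T→Sutton 5, U→Orton 9, V→Orton 5, W→Orton 2. Service 40; fixed 8; total 48.
{York, Orton}: P→York 6, Q→Orton 4, R→York 3, S→Orton 6, T→York 10, U→Orton 9, V→Orton 5, W→Orton 2. Service 45; fixed 4; total 49.
{Upton, Sutton, York, Orton}: P→York 6, Q→Orton 4, R→York 3, S→Orton 6, T→Sutton 5, U→Orton 9, V→Orton 5, W→Orton 2. Service 40; fixed 11; total 51.
{Brent, Upton, Sutton, York, Orton}: P→Brent 5, Q→Orton 4, R→York 3, S→Orton 6, T→Sutton 5, U→Orton 9, V→Brent 5, W→Orton 2. Service 39; fixed 18; total 57.
No other subset beats 48.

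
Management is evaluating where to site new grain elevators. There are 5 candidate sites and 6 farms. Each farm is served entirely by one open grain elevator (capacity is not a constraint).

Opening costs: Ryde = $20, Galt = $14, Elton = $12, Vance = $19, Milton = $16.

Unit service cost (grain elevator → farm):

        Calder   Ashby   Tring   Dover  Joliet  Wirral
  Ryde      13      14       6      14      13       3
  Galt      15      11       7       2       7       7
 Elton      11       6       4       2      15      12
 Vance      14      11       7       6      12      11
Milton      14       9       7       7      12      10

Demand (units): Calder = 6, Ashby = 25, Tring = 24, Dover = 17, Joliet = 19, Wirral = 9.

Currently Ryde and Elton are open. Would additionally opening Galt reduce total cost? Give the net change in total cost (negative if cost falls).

Yes — net change −100 (cost falls by 100).

Current service cost with {Ryde, Elton}: 620.
Adding Galt: each farm re-picks its cheapest; new service cost 506, saving 114.
Extra fixed cost: 14. Net change = 14 − 114 = -100.
(Totals: 652 → 552.)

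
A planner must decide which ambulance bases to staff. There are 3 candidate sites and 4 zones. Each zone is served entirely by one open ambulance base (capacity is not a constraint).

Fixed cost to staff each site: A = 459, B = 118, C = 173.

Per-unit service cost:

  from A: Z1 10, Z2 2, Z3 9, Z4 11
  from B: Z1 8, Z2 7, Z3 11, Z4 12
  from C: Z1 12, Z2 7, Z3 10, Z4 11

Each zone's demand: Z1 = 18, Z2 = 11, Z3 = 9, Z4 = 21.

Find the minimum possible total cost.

For any fixed open set, each zone goes to its cheapest open site; total = fixed + service.
{B}: Z1→B 8·18=144, Z2→B 7·11=77, Z3→B 11·9=99, Z4→B 12·21=252. Service 572; fixed 118; total 690.
{C}: service 614 + fixed 173 = 787
{B, C}: Z1→B 8·18=144, Z2→B 7·11=77, Z3→C 10·9=90, Z4→C 11·21=231. Service 542; fixed 291; total 833.
{A, B, C}: service 478 + fixed 750 = 1228
No other subset beats 690.

Minimum total cost: 690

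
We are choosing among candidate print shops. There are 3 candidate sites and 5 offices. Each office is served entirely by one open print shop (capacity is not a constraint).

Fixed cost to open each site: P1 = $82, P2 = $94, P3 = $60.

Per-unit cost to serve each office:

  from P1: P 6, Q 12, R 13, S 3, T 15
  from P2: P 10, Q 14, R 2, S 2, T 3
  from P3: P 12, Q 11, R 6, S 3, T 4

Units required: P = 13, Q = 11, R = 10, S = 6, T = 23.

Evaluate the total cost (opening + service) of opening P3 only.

Each office is assigned to its cheapest site among the open ones.
{P3}: P→P3 12·13=156, Q→P3 11·11=121, R→P3 6·10=60, S→P3 3·6=18, T→P3 4·23=92. Service 447; fixed 60; total 507.

Total cost: 507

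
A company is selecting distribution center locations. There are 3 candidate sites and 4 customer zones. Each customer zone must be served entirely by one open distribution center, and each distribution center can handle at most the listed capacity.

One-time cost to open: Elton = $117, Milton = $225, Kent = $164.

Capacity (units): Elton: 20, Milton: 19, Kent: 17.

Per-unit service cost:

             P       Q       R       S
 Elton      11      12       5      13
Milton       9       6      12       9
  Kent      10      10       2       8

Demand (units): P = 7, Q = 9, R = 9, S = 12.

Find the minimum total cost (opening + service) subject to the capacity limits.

Open {Elton, Milton}: P→Milton 9·7=63, Q→Elton 12·9=108, R→Elton 5·9=45, S→Milton 9·12=108.
Loads: Elton carries 18/20, Milton carries 19/19. Service 324; fixed 342; total 666.
Next best feasible plan costs 737.

Minimum total cost: 666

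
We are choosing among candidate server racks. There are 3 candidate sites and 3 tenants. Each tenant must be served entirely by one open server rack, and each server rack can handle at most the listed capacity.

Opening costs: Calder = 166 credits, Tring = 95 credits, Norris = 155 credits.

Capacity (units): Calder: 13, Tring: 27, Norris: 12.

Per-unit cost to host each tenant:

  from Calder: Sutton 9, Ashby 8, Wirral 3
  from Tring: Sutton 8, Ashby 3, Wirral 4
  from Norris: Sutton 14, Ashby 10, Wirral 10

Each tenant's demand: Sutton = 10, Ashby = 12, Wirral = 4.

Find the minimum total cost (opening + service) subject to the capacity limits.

Open {Tring}: Sutton→Tring 8·10=80, Ashby→Tring 3·12=36, Wirral→Tring 4·4=16.
Loads: Tring carries 26/27. Service 132; fixed 95; total 227.
Next best feasible plan costs 382.

Minimum total cost: 227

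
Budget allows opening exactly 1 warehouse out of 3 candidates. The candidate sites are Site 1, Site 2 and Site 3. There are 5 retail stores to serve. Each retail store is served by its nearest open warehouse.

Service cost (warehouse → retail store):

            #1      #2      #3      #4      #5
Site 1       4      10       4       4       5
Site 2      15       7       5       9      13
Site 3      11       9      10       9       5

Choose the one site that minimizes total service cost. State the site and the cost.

Choose Site 1 only; total service cost 27.

With exactly 1 open, each retail store uses its cheapest among the chosen.
{Site 1}: #1→Site 1 4, #2→Site 1 10, #3→Site 1 4, #4→Site 1 4, #5→Site 1 5. Service cost 27.
{Site 3}: service cost 44
{Site 2}: service cost 49
Among all 3 size-1 choices, {Site 1} is lowest.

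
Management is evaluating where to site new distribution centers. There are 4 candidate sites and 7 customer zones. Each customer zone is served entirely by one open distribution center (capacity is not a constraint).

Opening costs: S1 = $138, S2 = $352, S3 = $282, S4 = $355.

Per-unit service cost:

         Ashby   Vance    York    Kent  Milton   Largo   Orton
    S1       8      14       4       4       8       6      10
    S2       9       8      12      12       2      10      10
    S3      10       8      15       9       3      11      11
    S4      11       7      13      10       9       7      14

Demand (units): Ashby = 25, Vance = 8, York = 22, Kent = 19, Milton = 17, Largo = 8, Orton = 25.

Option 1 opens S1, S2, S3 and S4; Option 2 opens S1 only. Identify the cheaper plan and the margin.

Option 2 is cheaper by 831.

Option 1: {S1, S2, S3, S4}: Ashby→S1 8·25=200, Vance→S4 7·8=56, York→S1 4·22=88, Kent→S1 4·19=76, Milton→S2 2·17=34, Largo→S1 6·8=48, Orton→S1 10·25=250. Service 752; fixed 1127; total 1879.
Option 2: {S1}: Ashby→S1 8·25=200, Vance→S1 14·8=112, York→S1 4·22=88, Kent→S1 4·19=76, Milton→S1 8·17=136, Largo→S1 6·8=48, Orton→S1 10·25=250. Service 910; fixed 138; total 1048.
Difference: |1879 − 1048| = 831.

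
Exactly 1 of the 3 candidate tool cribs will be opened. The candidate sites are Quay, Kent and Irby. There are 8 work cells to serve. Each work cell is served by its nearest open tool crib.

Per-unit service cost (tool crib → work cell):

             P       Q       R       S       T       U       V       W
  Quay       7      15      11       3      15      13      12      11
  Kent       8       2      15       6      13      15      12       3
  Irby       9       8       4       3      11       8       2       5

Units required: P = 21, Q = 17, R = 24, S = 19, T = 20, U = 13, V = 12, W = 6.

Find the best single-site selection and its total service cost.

Choose Irby only; total service cost 856.

With exactly 1 open, each work cell uses its cheapest among the chosen.
{Irby}: P→Irby 9·21=189, Q→Irby 8·17=136, R→Irby 4·24=96, S→Irby 3·19=57, T→Irby 11·20=220, U→Irby 8·13=104, V→Irby 2·12=24, W→Irby 5·6=30. Service cost 856.
{Kent}: service cost 1293
{Quay}: service cost 1402
Among all 3 size-1 choices, {Irby} is lowest.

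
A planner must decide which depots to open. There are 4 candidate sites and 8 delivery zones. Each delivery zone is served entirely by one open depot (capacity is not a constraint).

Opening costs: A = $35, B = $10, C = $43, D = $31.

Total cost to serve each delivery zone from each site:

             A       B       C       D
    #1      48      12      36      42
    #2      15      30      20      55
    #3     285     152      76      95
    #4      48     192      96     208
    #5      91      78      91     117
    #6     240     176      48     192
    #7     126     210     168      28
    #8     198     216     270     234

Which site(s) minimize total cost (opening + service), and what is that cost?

For any fixed open set, each delivery zone goes to its cheapest open site; total = fixed + service.
{A, B, C, D}: #1→B 12, #2→A 15, #3→C 76, #4→A 48, #5→B 78, #6→C 48, #7→D 28, #8→A 198. Service 503; fixed 119; total 622.
{A, C, D}: #1→C 36, #2→A 15, #3→C 76, #4→A 48, #5→A 91, #6→C 48, #7→D 28, #8→A 198. Service 540; fixed 109; total 649.
{B, C, D}: service 574 + fixed 84 = 658
{B}: #1→B 12, #2→B 30, #3→B 152, #4→B 192, #5→B 78, #6→B 176, #7→B 210, #8→B 216. Service 1066; fixed 10; total 1076.
No other subset beats 622.

Open A, B, C and D; minimum total cost 622.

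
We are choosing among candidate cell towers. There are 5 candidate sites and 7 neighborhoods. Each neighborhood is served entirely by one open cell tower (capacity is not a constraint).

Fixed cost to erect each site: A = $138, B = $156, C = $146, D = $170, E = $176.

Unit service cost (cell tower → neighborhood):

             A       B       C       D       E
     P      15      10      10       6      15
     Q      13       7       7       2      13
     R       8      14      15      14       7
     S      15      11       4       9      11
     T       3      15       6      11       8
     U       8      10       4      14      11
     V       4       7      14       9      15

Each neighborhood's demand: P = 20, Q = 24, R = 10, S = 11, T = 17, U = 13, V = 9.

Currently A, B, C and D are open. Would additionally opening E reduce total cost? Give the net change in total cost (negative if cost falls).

No — net change +166 (cost rises by 166).

Current service cost with {A, B, C, D}: 431.
Adding E: each neighborhood re-picks its cheapest; new service cost 421, saving 10.
Extra fixed cost: 176. Net change = 176 − 10 = 166.
(Totals: 1041 → 1207.)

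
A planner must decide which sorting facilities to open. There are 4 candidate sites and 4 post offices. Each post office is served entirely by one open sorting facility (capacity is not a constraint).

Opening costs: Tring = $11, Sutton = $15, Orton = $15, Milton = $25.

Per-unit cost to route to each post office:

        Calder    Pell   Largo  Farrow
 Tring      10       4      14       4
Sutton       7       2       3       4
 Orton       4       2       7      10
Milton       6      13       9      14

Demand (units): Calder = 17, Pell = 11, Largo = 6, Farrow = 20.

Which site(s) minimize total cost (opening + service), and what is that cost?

For any fixed open set, each post office goes to its cheapest open site; total = fixed + service.
{Sutton, Orton}: Calder→Orton 4·17=68, Pell→Sutton 2·11=22, Largo→Sutton 3·6=18, Farrow→Sutton 4·20=80. Service 188; fixed 30; total 218.
{Tring, Sutton, Orton}: Calder→Orton 4·17=68, Pell→Sutton 2·11=22, Largo→Sutton 3·6=18, Farrow→Tring 4·20=80. Service 188; fixed 41; total 229.
{Tring, Orton}: service 212 + fixed 26 = 238
{Tring, Sutton, Orton, Milton}: service 188 + fixed 66 = 254
No other subset beats 218.

Open Sutton and Orton; minimum total cost 218.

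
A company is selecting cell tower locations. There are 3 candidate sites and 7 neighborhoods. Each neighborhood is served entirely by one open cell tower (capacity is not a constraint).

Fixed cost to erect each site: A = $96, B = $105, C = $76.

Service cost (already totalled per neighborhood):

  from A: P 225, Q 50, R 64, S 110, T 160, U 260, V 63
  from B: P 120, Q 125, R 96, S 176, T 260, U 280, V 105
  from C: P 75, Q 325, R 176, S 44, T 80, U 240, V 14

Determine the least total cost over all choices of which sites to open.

For any fixed open set, each neighborhood goes to its cheapest open site; total = fixed + service.
{A, C}: P→C 75, Q→A 50, R→A 64, S→C 44, T→C 80, U→C 240, V→C 14. Service 567; fixed 172; total 739.
{A, B, C}: P→C 75, Q→A 50, R→A 64, S→C 44, T→C 80, U→C 240, V→C 14. Service 567; fixed 277; total 844.
{B, C}: service 674 + fixed 181 = 855
{C}: P→C 75, Q→C 325, R→C 176, S→C 44, T→C 80, U→C 240, V→C 14. Service 954; fixed 76; total 1030.
(All 7 nonempty subsets were checked; A and C is lowest.)

Minimum total cost: 739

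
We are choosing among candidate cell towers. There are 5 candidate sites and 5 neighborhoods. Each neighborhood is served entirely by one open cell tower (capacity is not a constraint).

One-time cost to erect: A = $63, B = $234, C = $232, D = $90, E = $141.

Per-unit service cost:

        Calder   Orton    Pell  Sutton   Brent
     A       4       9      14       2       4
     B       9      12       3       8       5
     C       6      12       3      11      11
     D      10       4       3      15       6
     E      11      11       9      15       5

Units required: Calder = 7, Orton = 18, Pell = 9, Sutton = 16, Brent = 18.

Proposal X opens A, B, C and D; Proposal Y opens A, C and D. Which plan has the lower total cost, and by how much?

Proposal X: {A, B, C, D}: Calder→A 4·7=28, Orton→D 4·18=72, Pell→B 3·9=27, Sutton→A 2·16=32, Brent→A 4·18=72. Service 231; fixed 619; total 850.
Proposal Y: {A, C, D}: Calder→A 4·7=28, Orton→D 4·18=72, Pell→C 3·9=27, Sutton→A 2·16=32, Brent→A 4·18=72. Service 231; fixed 385; total 616.
Difference: |850 − 616| = 234.

Proposal Y is cheaper by 234.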